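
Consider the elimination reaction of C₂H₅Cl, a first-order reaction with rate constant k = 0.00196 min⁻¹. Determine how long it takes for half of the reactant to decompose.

353.6 min

Step 1: For a first-order reaction, t₁/₂ = ln(2)/k
Step 2: t₁/₂ = ln(2)/0.00196
Step 3: t₁/₂ = 0.6931/0.00196 = 353.6 min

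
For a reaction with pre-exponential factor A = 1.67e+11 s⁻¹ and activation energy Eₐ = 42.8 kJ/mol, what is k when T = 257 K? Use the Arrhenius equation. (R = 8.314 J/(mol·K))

3.34e+02 s⁻¹

Step 1: Use the Arrhenius equation: k = A × exp(-Eₐ/RT)
Step 2: Convert Eₐ to J/mol: 42.8 kJ/mol = 42800 J/mol
Step 3: Calculate the exponent: -Eₐ/(RT) = -42800/(8.314 × 257) = -20.03091
Step 4: k = 1.67e+11 × exp(-20.03091)
Step 5: k = 1.67e+11 × 1.99842e-09 = 3.3374e+02 s⁻¹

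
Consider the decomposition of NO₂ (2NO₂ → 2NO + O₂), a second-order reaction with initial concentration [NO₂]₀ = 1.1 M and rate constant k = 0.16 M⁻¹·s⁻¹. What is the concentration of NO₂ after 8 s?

0.4568 M

Step 1: For a second-order reaction: 1/[NO₂] = 1/[NO₂]₀ + kt
Step 2: 1/[NO₂] = 1/1.1 + 0.16 × 8
Step 3: 1/[NO₂] = 0.9091 + 1.28 = 2.189
Step 4: [NO₂] = 1/2.189 = 0.4568 M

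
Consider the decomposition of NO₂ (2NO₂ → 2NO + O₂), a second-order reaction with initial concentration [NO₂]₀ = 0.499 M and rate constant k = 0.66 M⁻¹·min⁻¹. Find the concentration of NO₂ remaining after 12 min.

0.1008 M

Step 1: For a second-order reaction: 1/[NO₂] = 1/[NO₂]₀ + kt
Step 2: 1/[NO₂] = 1/0.499 + 0.66 × 12
Step 3: 1/[NO₂] = 2.004 + 7.92 = 9.924
Step 4: [NO₂] = 1/9.924 = 0.1008 M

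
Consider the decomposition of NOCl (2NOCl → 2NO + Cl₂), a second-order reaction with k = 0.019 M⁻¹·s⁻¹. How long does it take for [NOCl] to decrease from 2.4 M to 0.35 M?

128.4 s

Step 1: For second-order: t = (1/[NOCl] - 1/[NOCl]₀)/k
Step 2: t = (1/0.35 - 1/2.4)/0.019
Step 3: t = (2.857 - 0.4167)/0.019
Step 4: t = 2.44/0.019 = 128.4 s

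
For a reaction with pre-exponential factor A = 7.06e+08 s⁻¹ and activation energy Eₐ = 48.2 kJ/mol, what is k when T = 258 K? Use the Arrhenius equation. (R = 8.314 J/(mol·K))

1.23e-01 s⁻¹

Step 1: Use the Arrhenius equation: k = A × exp(-Eₐ/RT)
Step 2: Convert Eₐ to J/mol: 48.2 kJ/mol = 48200 J/mol
Step 3: Calculate the exponent: -Eₐ/(RT) = -48200/(8.314 × 258) = -22.47074
Step 4: k = 7.06e+08 × exp(-22.47074)
Step 5: k = 7.06e+08 × 1.74213e-10 = 1.2299e-01 s⁻¹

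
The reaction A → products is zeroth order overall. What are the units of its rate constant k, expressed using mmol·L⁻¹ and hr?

mmol·L⁻¹·hr⁻¹

Step 1: For overall order n, rate = k × (concentration)^n.
Step 2: Rate has units mmol·L⁻¹·hr⁻¹; concentration term has units (mmol·L⁻¹)^0.
Step 3: k = rate / (concentration)^n, so units of k = (mmol·L⁻¹)^(1-0)·hr⁻¹ = mmol·L⁻¹·hr⁻¹.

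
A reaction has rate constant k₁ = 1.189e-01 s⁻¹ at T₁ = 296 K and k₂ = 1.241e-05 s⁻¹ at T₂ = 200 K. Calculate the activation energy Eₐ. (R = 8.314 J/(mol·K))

47.0 kJ/mol

Step 1: Use the two-temperature Arrhenius form: ln(k₂/k₁) = -Eₐ/R × (1/T₂ - 1/T₁)
Step 2: ln(k₂/k₁) = ln(1.241e-05/1.189e-01) = ln(0.000104373) = -9.16754
Step 3: 1/T₂ - 1/T₁ = 1/200 - 1/296 = 1.621622e-03 K⁻¹
Step 4: Eₐ = -R × ln(k₂/k₁) / (1/T₂ - 1/T₁) = -8.314 × -9.16754 / 1.621622e-03
Step 5: Eₐ = 4.7002e+04 J/mol = 47.0 kJ/mol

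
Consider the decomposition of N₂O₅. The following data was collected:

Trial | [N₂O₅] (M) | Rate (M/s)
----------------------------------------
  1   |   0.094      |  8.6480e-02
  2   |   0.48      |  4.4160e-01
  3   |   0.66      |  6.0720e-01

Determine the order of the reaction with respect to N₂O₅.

first order (1)

Step 1: Compare trials to find order n where rate₂/rate₁ = ([N₂O₅]₂/[N₂O₅]₁)^n
Step 2: rate₂/rate₁ = 4.4160e-01/8.6480e-02 = 5.106
Step 3: [N₂O₅]₂/[N₂O₅]₁ = 0.48/0.094 = 5.106
Step 4: n = ln(5.106)/ln(5.106) = 1.00 ≈ 1
Step 5: The reaction is first order in N₂O₅.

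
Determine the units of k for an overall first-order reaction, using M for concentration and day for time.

day⁻¹

Step 1: For overall order n, rate = k × (concentration)^n.
Step 2: Rate has units M·day⁻¹; concentration term has units M^1.
Step 3: k = rate / (concentration)^n, so units of k = M^(1-1)·day⁻¹ = day⁻¹.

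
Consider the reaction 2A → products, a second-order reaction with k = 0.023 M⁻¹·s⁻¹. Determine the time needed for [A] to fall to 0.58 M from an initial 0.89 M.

26.11 s

Step 1: For second-order: t = (1/[A] - 1/[A]₀)/k
Step 2: t = (1/0.58 - 1/0.89)/0.023
Step 3: t = (1.724 - 1.124)/0.023
Step 4: t = 0.6005/0.023 = 26.11 s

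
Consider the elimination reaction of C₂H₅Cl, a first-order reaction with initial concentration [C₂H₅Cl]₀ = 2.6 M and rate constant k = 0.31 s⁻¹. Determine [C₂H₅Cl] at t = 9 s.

0.1597 M

Step 1: For a first-order reaction: [C₂H₅Cl] = [C₂H₅Cl]₀ × e^(-kt)
Step 2: [C₂H₅Cl] = 2.6 × e^(-0.31 × 9)
Step 3: [C₂H₅Cl] = 2.6 × e^(-2.79)
Step 4: [C₂H₅Cl] = 2.6 × 0.0614212 = 0.1597 M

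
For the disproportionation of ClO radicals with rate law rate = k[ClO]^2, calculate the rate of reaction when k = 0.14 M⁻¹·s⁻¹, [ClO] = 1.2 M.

0.2016 M/s

Step 1: Identify the rate law: rate = k[ClO]^2
Step 2: Substitute values: rate = 0.14 × (1.2)^2
Step 3: Calculate: rate = 0.14 × 1.44 = 0.2016 M/s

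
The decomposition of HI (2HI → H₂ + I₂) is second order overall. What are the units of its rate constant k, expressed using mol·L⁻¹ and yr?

(mol·L⁻¹)⁻¹·yr⁻¹

Step 1: For overall order n, rate = k × (concentration)^n.
Step 2: Rate has units mol·L⁻¹·yr⁻¹; concentration term has units (mol·L⁻¹)^2.
Step 3: k = rate / (concentration)^n, so units of k = (mol·L⁻¹)^(1-2)·yr⁻¹ = (mol·L⁻¹)⁻¹·yr⁻¹.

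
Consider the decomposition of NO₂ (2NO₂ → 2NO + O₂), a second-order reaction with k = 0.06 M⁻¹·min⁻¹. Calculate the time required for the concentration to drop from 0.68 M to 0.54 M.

6.354 min

Step 1: For second-order: t = (1/[NO₂] - 1/[NO₂]₀)/k
Step 2: t = (1/0.54 - 1/0.68)/0.06
Step 3: t = (1.852 - 1.471)/0.06
Step 4: t = 0.3813/0.06 = 6.354 min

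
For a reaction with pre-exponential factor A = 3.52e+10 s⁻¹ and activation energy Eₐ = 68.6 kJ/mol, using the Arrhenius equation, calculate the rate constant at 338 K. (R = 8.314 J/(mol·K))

8.80e-01 s⁻¹

Step 1: Use the Arrhenius equation: k = A × exp(-Eₐ/RT)
Step 2: Convert Eₐ to J/mol: 68.6 kJ/mol = 68600 J/mol
Step 3: Calculate the exponent: -Eₐ/(RT) = -68600/(8.314 × 338) = -24.41166
Step 4: k = 3.52e+10 × exp(-24.41166)
Step 5: k = 3.52e+10 × 2.50121e-11 = 8.8043e-01 s⁻¹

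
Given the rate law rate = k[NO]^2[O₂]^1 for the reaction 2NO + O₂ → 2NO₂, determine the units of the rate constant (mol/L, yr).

(mol/L)⁻²·yr⁻¹

Step 1: Overall order = 2 + 1 = 3.
Step 2: rate has units mol/L·yr⁻¹; [NO]^2[O₂]^1 has units (mol/L)^3.
Step 3: k = rate/([NO]^2[O₂]^1), so units of k = (mol/L)^(1-3)·yr⁻¹ = (mol/L)⁻²·yr⁻¹.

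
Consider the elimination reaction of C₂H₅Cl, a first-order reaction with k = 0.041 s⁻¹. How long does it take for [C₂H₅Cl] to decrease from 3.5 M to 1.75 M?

16.91 s

Step 1: For first-order: t = ln([C₂H₅Cl]₀/[C₂H₅Cl])/k
Step 2: t = ln(3.5/1.75)/0.041
Step 3: t = ln(2)/0.041
Step 4: t = 0.6931/0.041 = 16.91 s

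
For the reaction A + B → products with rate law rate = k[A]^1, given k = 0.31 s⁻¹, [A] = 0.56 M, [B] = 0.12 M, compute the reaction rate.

0.1736 M/s

Step 1: The rate law is rate = k[A]^1
Step 2: Note that the rate does not depend on [B] (zero order in B).
Step 3: rate = 0.31 × (0.56)^1 = 0.1736 M/s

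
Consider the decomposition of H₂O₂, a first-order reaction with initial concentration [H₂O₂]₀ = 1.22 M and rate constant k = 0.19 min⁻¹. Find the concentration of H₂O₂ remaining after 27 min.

0.007218 M

Step 1: For a first-order reaction: [H₂O₂] = [H₂O₂]₀ × e^(-kt)
Step 2: [H₂O₂] = 1.22 × e^(-0.19 × 27)
Step 3: [H₂O₂] = 1.22 × e^(-5.13)
Step 4: [H₂O₂] = 1.22 × 0.00591656 = 0.007218 M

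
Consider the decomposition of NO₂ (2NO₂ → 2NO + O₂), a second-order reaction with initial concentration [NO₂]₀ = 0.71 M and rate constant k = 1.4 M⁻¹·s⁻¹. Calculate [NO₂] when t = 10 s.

0.0649 M

Step 1: For a second-order reaction: 1/[NO₂] = 1/[NO₂]₀ + kt
Step 2: 1/[NO₂] = 1/0.71 + 1.4 × 10
Step 3: 1/[NO₂] = 1.408 + 14 = 15.41
Step 4: [NO₂] = 1/15.41 = 0.0649 M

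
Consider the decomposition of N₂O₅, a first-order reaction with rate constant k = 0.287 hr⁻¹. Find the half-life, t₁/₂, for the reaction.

2.415 hr

Step 1: For a first-order reaction, t₁/₂ = ln(2)/k
Step 2: t₁/₂ = ln(2)/0.287
Step 3: t₁/₂ = 0.6931/0.287 = 2.415 hr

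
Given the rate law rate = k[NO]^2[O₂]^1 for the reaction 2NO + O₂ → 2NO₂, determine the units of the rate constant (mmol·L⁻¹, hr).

(mmol·L⁻¹)⁻²·hr⁻¹

Step 1: Overall order = 2 + 1 = 3.
Step 2: rate has units mmol·L⁻¹·hr⁻¹; [NO]^2[O₂]^1 has units (mmol·L⁻¹)^3.
Step 3: k = rate/([NO]^2[O₂]^1), so units of k = (mmol·L⁻¹)^(1-3)·hr⁻¹ = (mmol·L⁻¹)⁻²·hr⁻¹.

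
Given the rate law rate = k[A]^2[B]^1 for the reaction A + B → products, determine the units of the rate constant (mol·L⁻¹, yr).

(mol·L⁻¹)⁻²·yr⁻¹

Step 1: Overall order = 2 + 1 = 3.
Step 2: rate has units mol·L⁻¹·yr⁻¹; [A]^2[B]^1 has units (mol·L⁻¹)^3.
Step 3: k = rate/([A]^2[B]^1), so units of k = (mol·L⁻¹)^(1-3)·yr⁻¹ = (mol·L⁻¹)⁻²·yr⁻¹.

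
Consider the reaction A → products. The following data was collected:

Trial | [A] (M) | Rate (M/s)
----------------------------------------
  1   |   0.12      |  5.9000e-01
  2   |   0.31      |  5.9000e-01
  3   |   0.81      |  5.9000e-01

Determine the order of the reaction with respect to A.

zeroth order (0)

Step 1: Compare trials - when concentration changes, rate stays constant.
Step 2: rate₂/rate₁ = 5.9000e-01/5.9000e-01 = 1
Step 3: [A]₂/[A]₁ = 0.31/0.12 = 2.583
Step 4: Since rate ratio ≈ (conc ratio)^0, the reaction is zeroth order.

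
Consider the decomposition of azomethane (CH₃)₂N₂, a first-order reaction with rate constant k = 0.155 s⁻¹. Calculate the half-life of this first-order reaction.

4.472 s

Step 1: For a first-order reaction, t₁/₂ = ln(2)/k
Step 2: t₁/₂ = ln(2)/0.155
Step 3: t₁/₂ = 0.6931/0.155 = 4.472 s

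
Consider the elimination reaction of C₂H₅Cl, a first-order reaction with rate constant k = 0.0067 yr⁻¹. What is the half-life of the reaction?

103.5 yr

Step 1: For a first-order reaction, t₁/₂ = ln(2)/k
Step 2: t₁/₂ = ln(2)/0.0067
Step 3: t₁/₂ = 0.6931/0.0067 = 103.5 yr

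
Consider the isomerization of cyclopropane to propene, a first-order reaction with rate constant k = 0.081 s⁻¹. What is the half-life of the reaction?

8.557 s

Step 1: For a first-order reaction, t₁/₂ = ln(2)/k
Step 2: t₁/₂ = ln(2)/0.081
Step 3: t₁/₂ = 0.6931/0.081 = 8.557 s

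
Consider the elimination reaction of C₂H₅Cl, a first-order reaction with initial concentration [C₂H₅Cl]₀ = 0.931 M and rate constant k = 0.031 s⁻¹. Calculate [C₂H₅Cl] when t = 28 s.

0.3908 M

Step 1: For a first-order reaction: [C₂H₅Cl] = [C₂H₅Cl]₀ × e^(-kt)
Step 2: [C₂H₅Cl] = 0.931 × e^(-0.031 × 28)
Step 3: [C₂H₅Cl] = 0.931 × e^(-0.868)
Step 4: [C₂H₅Cl] = 0.931 × 0.41979 = 0.3908 M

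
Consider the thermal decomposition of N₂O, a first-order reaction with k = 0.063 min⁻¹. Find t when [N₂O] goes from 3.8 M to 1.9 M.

11 min

Step 1: For first-order: t = ln([N₂O]₀/[N₂O])/k
Step 2: t = ln(3.8/1.9)/0.063
Step 3: t = ln(2)/0.063
Step 4: t = 0.6931/0.063 = 11 min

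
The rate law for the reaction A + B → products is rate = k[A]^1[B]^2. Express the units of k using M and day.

M⁻²·day⁻¹

Step 1: Overall order = 1 + 2 = 3.
Step 2: rate has units M·day⁻¹; [A]^1[B]^2 has units M^3.
Step 3: k = rate/([A]^1[B]^2), so units of k = M^(1-3)·day⁻¹ = M⁻²·day⁻¹.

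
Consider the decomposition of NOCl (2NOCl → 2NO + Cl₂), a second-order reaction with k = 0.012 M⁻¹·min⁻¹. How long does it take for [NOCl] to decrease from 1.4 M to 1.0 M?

23.81 min

Step 1: For second-order: t = (1/[NOCl] - 1/[NOCl]₀)/k
Step 2: t = (1/1.0 - 1/1.4)/0.012
Step 3: t = (1 - 0.7143)/0.012
Step 4: t = 0.2857/0.012 = 23.81 min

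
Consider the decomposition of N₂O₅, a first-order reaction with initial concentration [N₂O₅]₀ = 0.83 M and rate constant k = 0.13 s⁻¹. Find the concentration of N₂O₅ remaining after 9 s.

0.2576 M

Step 1: For a first-order reaction: [N₂O₅] = [N₂O₅]₀ × e^(-kt)
Step 2: [N₂O₅] = 0.83 × e^(-0.13 × 9)
Step 3: [N₂O₅] = 0.83 × e^(-1.17)
Step 4: [N₂O₅] = 0.83 × 0.310367 = 0.2576 M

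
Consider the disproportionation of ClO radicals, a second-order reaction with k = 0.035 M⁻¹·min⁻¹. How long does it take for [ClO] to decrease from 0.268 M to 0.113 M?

146.2 min

Step 1: For second-order: t = (1/[ClO] - 1/[ClO]₀)/k
Step 2: t = (1/0.113 - 1/0.268)/0.035
Step 3: t = (8.85 - 3.731)/0.035
Step 4: t = 5.118/0.035 = 146.2 min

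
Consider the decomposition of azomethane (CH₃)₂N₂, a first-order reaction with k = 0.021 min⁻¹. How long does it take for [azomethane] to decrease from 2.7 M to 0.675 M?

66.01 min

Step 1: For first-order: t = ln([azomethane]₀/[azomethane])/k
Step 2: t = ln(2.7/0.675)/0.021
Step 3: t = ln(4)/0.021
Step 4: t = 1.386/0.021 = 66.01 min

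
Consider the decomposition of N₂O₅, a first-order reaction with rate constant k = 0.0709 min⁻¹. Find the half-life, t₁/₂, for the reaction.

9.776 min

Step 1: For a first-order reaction, t₁/₂ = ln(2)/k
Step 2: t₁/₂ = ln(2)/0.0709
Step 3: t₁/₂ = 0.6931/0.0709 = 9.776 min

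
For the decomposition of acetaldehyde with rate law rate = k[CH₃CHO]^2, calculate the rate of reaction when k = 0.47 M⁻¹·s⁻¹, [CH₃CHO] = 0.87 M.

0.3557 M/s

Step 1: Identify the rate law: rate = k[CH₃CHO]^2
Step 2: Substitute values: rate = 0.47 × (0.87)^2
Step 3: Calculate: rate = 0.47 × 0.7569 = 0.355743 M/s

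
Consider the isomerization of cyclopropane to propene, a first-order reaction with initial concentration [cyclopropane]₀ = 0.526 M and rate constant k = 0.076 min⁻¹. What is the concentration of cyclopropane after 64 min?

0.00406 M

Step 1: For a first-order reaction: [cyclopropane] = [cyclopropane]₀ × e^(-kt)
Step 2: [cyclopropane] = 0.526 × e^(-0.076 × 64)
Step 3: [cyclopropane] = 0.526 × e^(-4.864)
Step 4: [cyclopropane] = 0.526 × 0.00771954 = 0.00406 M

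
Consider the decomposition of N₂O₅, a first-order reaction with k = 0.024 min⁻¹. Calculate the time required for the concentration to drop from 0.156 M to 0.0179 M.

90.21 min

Step 1: For first-order: t = ln([N₂O₅]₀/[N₂O₅])/k
Step 2: t = ln(0.156/0.0179)/0.024
Step 3: t = ln(8.715)/0.024
Step 4: t = 2.165/0.024 = 90.21 min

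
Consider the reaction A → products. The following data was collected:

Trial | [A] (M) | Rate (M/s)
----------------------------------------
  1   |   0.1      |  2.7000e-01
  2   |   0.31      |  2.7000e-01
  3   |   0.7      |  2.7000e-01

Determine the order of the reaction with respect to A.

zeroth order (0)

Step 1: Compare trials - when concentration changes, rate stays constant.
Step 2: rate₂/rate₁ = 2.7000e-01/2.7000e-01 = 1
Step 3: [A]₂/[A]₁ = 0.31/0.1 = 3.1
Step 4: Since rate ratio ≈ (conc ratio)^0, the reaction is zeroth order.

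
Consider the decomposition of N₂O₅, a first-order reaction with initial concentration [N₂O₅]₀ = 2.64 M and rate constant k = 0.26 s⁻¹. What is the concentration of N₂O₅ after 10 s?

0.1961 M

Step 1: For a first-order reaction: [N₂O₅] = [N₂O₅]₀ × e^(-kt)
Step 2: [N₂O₅] = 2.64 × e^(-0.26 × 10)
Step 3: [N₂O₅] = 2.64 × e^(-2.6)
Step 4: [N₂O₅] = 2.64 × 0.0742736 = 0.1961 M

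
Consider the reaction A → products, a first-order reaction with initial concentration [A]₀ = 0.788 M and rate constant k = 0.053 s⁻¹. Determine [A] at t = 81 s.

0.01077 M

Step 1: For a first-order reaction: [A] = [A]₀ × e^(-kt)
Step 2: [A] = 0.788 × e^(-0.053 × 81)
Step 3: [A] = 0.788 × e^(-4.293)
Step 4: [A] = 0.788 × 0.0136639 = 0.01077 M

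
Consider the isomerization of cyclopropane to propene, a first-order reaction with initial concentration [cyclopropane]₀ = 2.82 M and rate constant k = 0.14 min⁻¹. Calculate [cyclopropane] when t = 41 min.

0.009066 M

Step 1: For a first-order reaction: [cyclopropane] = [cyclopropane]₀ × e^(-kt)
Step 2: [cyclopropane] = 2.82 × e^(-0.14 × 41)
Step 3: [cyclopropane] = 2.82 × e^(-5.74)
Step 4: [cyclopropane] = 2.82 × 0.00321477 = 0.009066 M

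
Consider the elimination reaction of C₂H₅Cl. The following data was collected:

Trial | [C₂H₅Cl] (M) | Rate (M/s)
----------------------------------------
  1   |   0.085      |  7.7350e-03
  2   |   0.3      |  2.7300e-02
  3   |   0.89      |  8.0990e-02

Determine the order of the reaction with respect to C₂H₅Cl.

first order (1)

Step 1: Compare trials to find order n where rate₂/rate₁ = ([C₂H₅Cl]₂/[C₂H₅Cl]₁)^n
Step 2: rate₂/rate₁ = 2.7300e-02/7.7350e-03 = 3.529
Step 3: [C₂H₅Cl]₂/[C₂H₅Cl]₁ = 0.3/0.085 = 3.529
Step 4: n = ln(3.529)/ln(3.529) = 1.00 ≈ 1
Step 5: The reaction is first order in C₂H₅Cl.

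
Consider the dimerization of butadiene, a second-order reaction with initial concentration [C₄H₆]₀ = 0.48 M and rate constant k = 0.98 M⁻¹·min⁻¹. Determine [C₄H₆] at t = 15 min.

0.05958 M

Step 1: For a second-order reaction: 1/[C₄H₆] = 1/[C₄H₆]₀ + kt
Step 2: 1/[C₄H₆] = 1/0.48 + 0.98 × 15
Step 3: 1/[C₄H₆] = 2.083 + 14.7 = 16.78
Step 4: [C₄H₆] = 1/16.78 = 0.05958 M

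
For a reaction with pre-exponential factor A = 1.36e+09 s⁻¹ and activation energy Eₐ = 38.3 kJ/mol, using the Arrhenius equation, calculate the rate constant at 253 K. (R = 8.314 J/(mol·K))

1.68e+01 s⁻¹

Step 1: Use the Arrhenius equation: k = A × exp(-Eₐ/RT)
Step 2: Convert Eₐ to J/mol: 38.3 kJ/mol = 38300 J/mol
Step 3: Calculate the exponent: -Eₐ/(RT) = -38300/(8.314 × 253) = -18.20825
Step 4: k = 1.36e+09 × exp(-18.20825)
Step 5: k = 1.36e+09 × 1.23668e-08 = 1.6819e+01 s⁻¹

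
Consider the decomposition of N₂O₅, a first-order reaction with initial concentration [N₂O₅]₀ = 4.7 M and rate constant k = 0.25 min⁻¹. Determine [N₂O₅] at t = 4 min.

1.729 M

Step 1: For a first-order reaction: [N₂O₅] = [N₂O₅]₀ × e^(-kt)
Step 2: [N₂O₅] = 4.7 × e^(-0.25 × 4)
Step 3: [N₂O₅] = 4.7 × e^(-1)
Step 4: [N₂O₅] = 4.7 × 0.367879 = 1.729 M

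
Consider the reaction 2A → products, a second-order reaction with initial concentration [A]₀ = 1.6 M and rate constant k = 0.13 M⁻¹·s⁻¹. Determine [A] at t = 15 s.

0.3883 M

Step 1: For a second-order reaction: 1/[A] = 1/[A]₀ + kt
Step 2: 1/[A] = 1/1.6 + 0.13 × 15
Step 3: 1/[A] = 0.625 + 1.95 = 2.575
Step 4: [A] = 1/2.575 = 0.3883 M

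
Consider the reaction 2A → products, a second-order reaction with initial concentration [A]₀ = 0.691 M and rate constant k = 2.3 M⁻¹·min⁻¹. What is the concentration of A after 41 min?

0.01044 M

Step 1: For a second-order reaction: 1/[A] = 1/[A]₀ + kt
Step 2: 1/[A] = 1/0.691 + 2.3 × 41
Step 3: 1/[A] = 1.447 + 94.3 = 95.75
Step 4: [A] = 1/95.75 = 0.01044 M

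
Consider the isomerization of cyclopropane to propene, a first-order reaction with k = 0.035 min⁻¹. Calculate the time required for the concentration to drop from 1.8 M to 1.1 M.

14.07 min

Step 1: For first-order: t = ln([cyclopropane]₀/[cyclopropane])/k
Step 2: t = ln(1.8/1.1)/0.035
Step 3: t = ln(1.636)/0.035
Step 4: t = 0.4925/0.035 = 14.07 min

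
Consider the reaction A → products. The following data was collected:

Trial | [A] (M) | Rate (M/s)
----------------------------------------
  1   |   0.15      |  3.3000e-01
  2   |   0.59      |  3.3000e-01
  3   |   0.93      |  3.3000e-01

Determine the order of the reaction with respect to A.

zeroth order (0)

Step 1: Compare trials - when concentration changes, rate stays constant.
Step 2: rate₂/rate₁ = 3.3000e-01/3.3000e-01 = 1
Step 3: [A]₂/[A]₁ = 0.59/0.15 = 3.933
Step 4: Since rate ratio ≈ (conc ratio)^0, the reaction is zeroth order.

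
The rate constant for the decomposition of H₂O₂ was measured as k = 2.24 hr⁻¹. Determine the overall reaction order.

first order (1)

Step 1: The units of k for an nth-order reaction are (concentration)^(1-n)·(time)⁻¹.
Step 2: Here k has units hr⁻¹, so the concentration exponent is 0.
Step 3: 1 - n = 0 ⇒ n = 1. The reaction is first order.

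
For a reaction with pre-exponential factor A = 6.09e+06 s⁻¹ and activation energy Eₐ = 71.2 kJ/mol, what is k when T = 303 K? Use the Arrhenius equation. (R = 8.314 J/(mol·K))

3.24e-06 s⁻¹

Step 1: Use the Arrhenius equation: k = A × exp(-Eₐ/RT)
Step 2: Convert Eₐ to J/mol: 71.2 kJ/mol = 71200 J/mol
Step 3: Calculate the exponent: -Eₐ/(RT) = -71200/(8.314 × 303) = -28.26359
Step 4: k = 6.09e+06 × exp(-28.26359)
Step 5: k = 6.09e+06 × 5.31225e-13 = 3.2352e-06 s⁻¹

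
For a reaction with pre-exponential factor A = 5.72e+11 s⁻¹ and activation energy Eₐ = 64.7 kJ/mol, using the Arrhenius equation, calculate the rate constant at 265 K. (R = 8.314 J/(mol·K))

1.01e-01 s⁻¹

Step 1: Use the Arrhenius equation: k = A × exp(-Eₐ/RT)
Step 2: Convert Eₐ to J/mol: 64.7 kJ/mol = 64700 J/mol
Step 3: Calculate the exponent: -Eₐ/(RT) = -64700/(8.314 × 265) = -29.36624
Step 4: k = 5.72e+11 × exp(-29.36624)
Step 5: k = 5.72e+11 × 1.76362e-13 = 1.0088e-01 s⁻¹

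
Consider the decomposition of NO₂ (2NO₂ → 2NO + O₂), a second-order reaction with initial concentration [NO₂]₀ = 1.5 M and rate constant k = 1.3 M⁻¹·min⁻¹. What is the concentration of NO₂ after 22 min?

0.03417 M

Step 1: For a second-order reaction: 1/[NO₂] = 1/[NO₂]₀ + kt
Step 2: 1/[NO₂] = 1/1.5 + 1.3 × 22
Step 3: 1/[NO₂] = 0.6667 + 28.6 = 29.27
Step 4: [NO₂] = 1/29.27 = 0.03417 M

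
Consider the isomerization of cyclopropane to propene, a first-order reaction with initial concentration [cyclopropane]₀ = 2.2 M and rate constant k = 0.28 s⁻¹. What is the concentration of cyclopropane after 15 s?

0.03299 M

Step 1: For a first-order reaction: [cyclopropane] = [cyclopropane]₀ × e^(-kt)
Step 2: [cyclopropane] = 2.2 × e^(-0.28 × 15)
Step 3: [cyclopropane] = 2.2 × e^(-4.2)
Step 4: [cyclopropane] = 2.2 × 0.0149956 = 0.03299 M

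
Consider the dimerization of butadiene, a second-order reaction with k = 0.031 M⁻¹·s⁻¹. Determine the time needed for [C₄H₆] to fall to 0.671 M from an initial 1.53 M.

26.99 s

Step 1: For second-order: t = (1/[C₄H₆] - 1/[C₄H₆]₀)/k
Step 2: t = (1/0.671 - 1/1.53)/0.031
Step 3: t = (1.49 - 0.6536)/0.031
Step 4: t = 0.8367/0.031 = 26.99 s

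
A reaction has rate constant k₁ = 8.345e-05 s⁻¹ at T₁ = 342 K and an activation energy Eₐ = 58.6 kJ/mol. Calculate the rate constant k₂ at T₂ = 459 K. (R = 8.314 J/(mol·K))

1.596e-02 s⁻¹

Step 1: Use the two-temperature Arrhenius form: ln(k₂/k₁) = -Eₐ/R × (1/T₂ - 1/T₁)
Step 2: Convert Eₐ to J/mol: 58.6 kJ/mol = 58600 J/mol
Step 3: 1/T₂ - 1/T₁ = 1/459 - 1/342 = -7.453274e-04 K⁻¹
Step 4: ln(k₂/k₁) = -58600/8.314 × -7.453274e-04 = 5.25333
Step 5: k₂ = k₁ × exp(5.25333) = 8.345e-05 × 1.91202e+02 = 1.596e-02 s⁻¹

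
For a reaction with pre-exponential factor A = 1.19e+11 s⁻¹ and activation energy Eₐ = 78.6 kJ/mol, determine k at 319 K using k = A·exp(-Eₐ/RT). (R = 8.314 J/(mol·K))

1.60e-02 s⁻¹

Step 1: Use the Arrhenius equation: k = A × exp(-Eₐ/RT)
Step 2: Convert Eₐ to J/mol: 78.6 kJ/mol = 78600 J/mol
Step 3: Calculate the exponent: -Eₐ/(RT) = -78600/(8.314 × 319) = -29.63615
Step 4: k = 1.19e+11 × exp(-29.63615)
Step 5: k = 1.19e+11 × 1.34643e-13 = 1.6023e-02 s⁻¹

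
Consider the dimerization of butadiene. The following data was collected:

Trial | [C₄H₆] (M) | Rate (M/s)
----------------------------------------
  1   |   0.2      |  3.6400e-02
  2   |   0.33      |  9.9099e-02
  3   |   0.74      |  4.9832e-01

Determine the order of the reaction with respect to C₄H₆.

second order (2)

Step 1: Compare trials to find order n where rate₂/rate₁ = ([C₄H₆]₂/[C₄H₆]₁)^n
Step 2: rate₂/rate₁ = 9.9099e-02/3.6400e-02 = 2.722
Step 3: [C₄H₆]₂/[C₄H₆]₁ = 0.33/0.2 = 1.65
Step 4: n = ln(2.722)/ln(1.65) = 2.00 ≈ 2
Step 5: The reaction is second order in C₄H₆.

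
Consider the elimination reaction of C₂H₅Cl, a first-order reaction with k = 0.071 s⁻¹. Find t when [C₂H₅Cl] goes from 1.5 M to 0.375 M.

19.53 s

Step 1: For first-order: t = ln([C₂H₅Cl]₀/[C₂H₅Cl])/k
Step 2: t = ln(1.5/0.375)/0.071
Step 3: t = ln(4)/0.071
Step 4: t = 1.386/0.071 = 19.53 s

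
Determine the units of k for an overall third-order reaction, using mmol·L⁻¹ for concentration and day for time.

(mmol·L⁻¹)⁻²·day⁻¹

Step 1: For overall order n, rate = k × (concentration)^n.
Step 2: Rate has units mmol·L⁻¹·day⁻¹; concentration term has units (mmol·L⁻¹)^3.
Step 3: k = rate / (concentration)^n, so units of k = (mmol·L⁻¹)^(1-3)·day⁻¹ = (mmol·L⁻¹)⁻²·day⁻¹.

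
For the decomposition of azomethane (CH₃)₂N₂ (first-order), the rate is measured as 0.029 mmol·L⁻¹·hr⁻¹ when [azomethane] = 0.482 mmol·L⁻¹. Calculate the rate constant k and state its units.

0.06017 hr⁻¹

Step 1: rate = k[azomethane]^1, so k = rate / [azomethane]^1.
Step 2: k = 0.029 / (0.482)^1 = 0.029 / 0.482.
Step 3: k = 0.06017 hr⁻¹.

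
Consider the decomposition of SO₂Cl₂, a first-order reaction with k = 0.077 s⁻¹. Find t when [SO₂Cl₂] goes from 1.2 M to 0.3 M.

18 s

Step 1: For first-order: t = ln([SO₂Cl₂]₀/[SO₂Cl₂])/k
Step 2: t = ln(1.2/0.3)/0.077
Step 3: t = ln(4)/0.077
Step 4: t = 1.386/0.077 = 18 s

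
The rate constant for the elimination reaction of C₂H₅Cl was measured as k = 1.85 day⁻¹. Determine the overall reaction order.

first order (1)

Step 1: The units of k for an nth-order reaction are (concentration)^(1-n)·(time)⁻¹.
Step 2: Here k has units day⁻¹, so the concentration exponent is 0.
Step 3: 1 - n = 0 ⇒ n = 1. The reaction is first order.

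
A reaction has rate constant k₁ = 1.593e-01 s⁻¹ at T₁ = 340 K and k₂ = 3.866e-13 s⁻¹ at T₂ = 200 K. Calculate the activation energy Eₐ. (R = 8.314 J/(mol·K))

108.0 kJ/mol

Step 1: Use the two-temperature Arrhenius form: ln(k₂/k₁) = -Eₐ/R × (1/T₂ - 1/T₁)
Step 2: ln(k₂/k₁) = ln(3.866e-13/1.593e-01) = ln(2.42687e-12) = -26.7444
Step 3: 1/T₂ - 1/T₁ = 1/200 - 1/340 = 2.058824e-03 K⁻¹
Step 4: Eₐ = -R × ln(k₂/k₁) / (1/T₂ - 1/T₁) = -8.314 × -26.7444 / 2.058824e-03
Step 5: Eₐ = 1.0800e+05 J/mol = 108.0 kJ/mol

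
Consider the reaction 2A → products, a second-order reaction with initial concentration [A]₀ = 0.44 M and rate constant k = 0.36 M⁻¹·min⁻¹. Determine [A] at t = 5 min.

0.2455 M

Step 1: For a second-order reaction: 1/[A] = 1/[A]₀ + kt
Step 2: 1/[A] = 1/0.44 + 0.36 × 5
Step 3: 1/[A] = 2.273 + 1.8 = 4.073
Step 4: [A] = 1/4.073 = 0.2455 M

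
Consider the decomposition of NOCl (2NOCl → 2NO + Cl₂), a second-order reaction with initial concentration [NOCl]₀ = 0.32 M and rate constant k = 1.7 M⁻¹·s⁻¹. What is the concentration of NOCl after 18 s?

0.02965 M

Step 1: For a second-order reaction: 1/[NOCl] = 1/[NOCl]₀ + kt
Step 2: 1/[NOCl] = 1/0.32 + 1.7 × 18
Step 3: 1/[NOCl] = 3.125 + 30.6 = 33.72
Step 4: [NOCl] = 1/33.72 = 0.02965 M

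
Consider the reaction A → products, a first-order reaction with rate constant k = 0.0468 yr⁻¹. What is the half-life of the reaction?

14.81 yr

Step 1: For a first-order reaction, t₁/₂ = ln(2)/k
Step 2: t₁/₂ = ln(2)/0.0468
Step 3: t₁/₂ = 0.6931/0.0468 = 14.81 yr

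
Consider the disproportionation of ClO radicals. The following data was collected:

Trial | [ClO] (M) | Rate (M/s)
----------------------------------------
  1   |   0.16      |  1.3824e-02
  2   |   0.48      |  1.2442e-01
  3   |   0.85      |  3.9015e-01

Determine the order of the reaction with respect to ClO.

second order (2)

Step 1: Compare trials to find order n where rate₂/rate₁ = ([ClO]₂/[ClO]₁)^n
Step 2: rate₂/rate₁ = 1.2442e-01/1.3824e-02 = 9
Step 3: [ClO]₂/[ClO]₁ = 0.48/0.16 = 3
Step 4: n = ln(9)/ln(3) = 2.00 ≈ 2
Step 5: The reaction is second order in ClO.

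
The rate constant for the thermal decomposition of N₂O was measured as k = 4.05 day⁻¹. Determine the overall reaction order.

first order (1)

Step 1: The units of k for an nth-order reaction are (concentration)^(1-n)·(time)⁻¹.
Step 2: Here k has units day⁻¹, so the concentration exponent is 0.
Step 3: 1 - n = 0 ⇒ n = 1. The reaction is first order.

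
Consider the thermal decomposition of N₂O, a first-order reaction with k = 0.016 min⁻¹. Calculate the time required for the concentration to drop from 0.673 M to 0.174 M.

84.54 min

Step 1: For first-order: t = ln([N₂O]₀/[N₂O])/k
Step 2: t = ln(0.673/0.174)/0.016
Step 3: t = ln(3.868)/0.016
Step 4: t = 1.353/0.016 = 84.54 min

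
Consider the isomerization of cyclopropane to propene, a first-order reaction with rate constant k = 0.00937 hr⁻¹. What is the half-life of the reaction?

73.98 hr

Step 1: For a first-order reaction, t₁/₂ = ln(2)/k
Step 2: t₁/₂ = ln(2)/0.00937
Step 3: t₁/₂ = 0.6931/0.00937 = 73.98 hr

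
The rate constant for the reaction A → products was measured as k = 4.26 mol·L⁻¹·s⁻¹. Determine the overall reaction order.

zeroth order (0)

Step 1: The units of k for an nth-order reaction are (concentration)^(1-n)·(time)⁻¹.
Step 2: Here k has units mol·L⁻¹·s⁻¹, so the concentration exponent is 1.
Step 3: 1 - n = 1 ⇒ n = 0. The reaction is zeroth order.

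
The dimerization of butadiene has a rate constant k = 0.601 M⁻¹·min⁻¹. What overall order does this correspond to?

second order (2)

Step 1: The units of k for an nth-order reaction are (concentration)^(1-n)·(time)⁻¹.
Step 2: Here k has units M⁻¹·min⁻¹, so the concentration exponent is -1.
Step 3: 1 - n = -1 ⇒ n = 2. The reaction is second order.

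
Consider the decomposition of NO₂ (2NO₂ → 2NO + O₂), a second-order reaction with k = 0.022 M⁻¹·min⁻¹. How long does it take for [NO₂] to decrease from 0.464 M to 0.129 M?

254.4 min

Step 1: For second-order: t = (1/[NO₂] - 1/[NO₂]₀)/k
Step 2: t = (1/0.129 - 1/0.464)/0.022
Step 3: t = (7.752 - 2.155)/0.022
Step 4: t = 5.597/0.022 = 254.4 min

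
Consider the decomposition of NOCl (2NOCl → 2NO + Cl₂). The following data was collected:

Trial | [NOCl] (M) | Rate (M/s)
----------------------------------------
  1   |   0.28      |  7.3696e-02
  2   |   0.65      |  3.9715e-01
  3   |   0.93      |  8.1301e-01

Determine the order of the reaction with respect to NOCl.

second order (2)

Step 1: Compare trials to find order n where rate₂/rate₁ = ([NOCl]₂/[NOCl]₁)^n
Step 2: rate₂/rate₁ = 3.9715e-01/7.3696e-02 = 5.389
Step 3: [NOCl]₂/[NOCl]₁ = 0.65/0.28 = 2.321
Step 4: n = ln(5.389)/ln(2.321) = 2.00 ≈ 2
Step 5: The reaction is second order in NOCl.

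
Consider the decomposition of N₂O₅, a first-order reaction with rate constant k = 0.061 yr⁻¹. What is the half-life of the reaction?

11.36 yr

Step 1: For a first-order reaction, t₁/₂ = ln(2)/k
Step 2: t₁/₂ = ln(2)/0.061
Step 3: t₁/₂ = 0.6931/0.061 = 11.36 yr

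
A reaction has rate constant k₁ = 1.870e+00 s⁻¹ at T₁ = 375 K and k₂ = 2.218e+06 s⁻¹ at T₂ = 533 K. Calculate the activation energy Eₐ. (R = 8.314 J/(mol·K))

147.1 kJ/mol

Step 1: Use the two-temperature Arrhenius form: ln(k₂/k₁) = -Eₐ/R × (1/T₂ - 1/T₁)
Step 2: ln(k₂/k₁) = ln(2.218e+06/1.870e+00) = ln(1.1861e+06) = 13.9862
Step 3: 1/T₂ - 1/T₁ = 1/533 - 1/375 = -7.904941e-04 K⁻¹
Step 4: Eₐ = -R × ln(k₂/k₁) / (1/T₂ - 1/T₁) = -8.314 × 13.9862 / -7.904941e-04
Step 5: Eₐ = 1.4710e+05 J/mol = 147.1 kJ/mol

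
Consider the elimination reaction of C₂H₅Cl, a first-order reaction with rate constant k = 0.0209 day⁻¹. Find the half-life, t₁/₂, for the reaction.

33.16 day

Step 1: For a first-order reaction, t₁/₂ = ln(2)/k
Step 2: t₁/₂ = ln(2)/0.0209
Step 3: t₁/₂ = 0.6931/0.0209 = 33.16 day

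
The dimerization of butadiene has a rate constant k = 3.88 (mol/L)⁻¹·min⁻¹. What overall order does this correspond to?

second order (2)

Step 1: The units of k for an nth-order reaction are (concentration)^(1-n)·(time)⁻¹.
Step 2: Here k has units (mol/L)⁻¹·min⁻¹, so the concentration exponent is -1.
Step 3: 1 - n = -1 ⇒ n = 2. The reaction is second order.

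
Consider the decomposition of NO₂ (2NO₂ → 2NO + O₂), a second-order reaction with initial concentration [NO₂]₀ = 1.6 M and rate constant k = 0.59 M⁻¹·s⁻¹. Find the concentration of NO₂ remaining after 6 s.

0.2401 M

Step 1: For a second-order reaction: 1/[NO₂] = 1/[NO₂]₀ + kt
Step 2: 1/[NO₂] = 1/1.6 + 0.59 × 6
Step 3: 1/[NO₂] = 0.625 + 3.54 = 4.165
Step 4: [NO₂] = 1/4.165 = 0.2401 M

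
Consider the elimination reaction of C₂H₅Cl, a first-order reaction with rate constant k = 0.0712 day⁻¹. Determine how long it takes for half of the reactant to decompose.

9.735 day

Step 1: For a first-order reaction, t₁/₂ = ln(2)/k
Step 2: t₁/₂ = ln(2)/0.0712
Step 3: t₁/₂ = 0.6931/0.0712 = 9.735 day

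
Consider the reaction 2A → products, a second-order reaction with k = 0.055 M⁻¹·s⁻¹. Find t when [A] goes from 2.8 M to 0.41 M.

37.85 s

Step 1: For second-order: t = (1/[A] - 1/[A]₀)/k
Step 2: t = (1/0.41 - 1/2.8)/0.055
Step 3: t = (2.439 - 0.3571)/0.055
Step 4: t = 2.082/0.055 = 37.85 s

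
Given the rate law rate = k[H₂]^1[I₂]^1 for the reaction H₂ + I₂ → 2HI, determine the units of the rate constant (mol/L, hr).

(mol/L)⁻¹·hr⁻¹

Step 1: Overall order = 1 + 1 = 2.
Step 2: rate has units mol/L·hr⁻¹; [H₂]^1[I₂]^1 has units (mol/L)^2.
Step 3: k = rate/([H₂]^1[I₂]^1), so units of k = (mol/L)^(1-2)·hr⁻¹ = (mol/L)⁻¹·hr⁻¹.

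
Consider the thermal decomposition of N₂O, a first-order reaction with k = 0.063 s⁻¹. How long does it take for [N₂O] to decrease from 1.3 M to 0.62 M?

11.75 s

Step 1: For first-order: t = ln([N₂O]₀/[N₂O])/k
Step 2: t = ln(1.3/0.62)/0.063
Step 3: t = ln(2.097)/0.063
Step 4: t = 0.7404/0.063 = 11.75 s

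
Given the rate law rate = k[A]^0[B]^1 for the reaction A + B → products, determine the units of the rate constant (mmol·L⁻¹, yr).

yr⁻¹

Step 1: Overall order = 0 + 1 = 1.
Step 2: rate has units mmol·L⁻¹·yr⁻¹; [A]^0[B]^1 has units (mmol·L⁻¹)^1.
Step 3: k = rate/([A]^0[B]^1), so units of k = (mmol·L⁻¹)^(1-1)·yr⁻¹ = yr⁻¹.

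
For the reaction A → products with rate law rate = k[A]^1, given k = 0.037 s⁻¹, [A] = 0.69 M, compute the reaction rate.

0.02553 M/s

Step 1: Identify the rate law: rate = k[A]^1
Step 2: Substitute values: rate = 0.037 × (0.69)^1
Step 3: Calculate: rate = 0.037 × 0.69 = 0.02553 M/s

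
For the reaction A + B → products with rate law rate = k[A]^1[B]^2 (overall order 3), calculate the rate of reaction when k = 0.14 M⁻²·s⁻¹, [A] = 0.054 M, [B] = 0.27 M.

0.0005511 M/s

Step 1: The rate law is rate = k[A]^1[B]^2, overall order = 1+2 = 3
Step 2: Substitute values: rate = 0.14 × (0.054)^1 × (0.27)^2
Step 3: rate = 0.14 × 0.054 × 0.0729 = 0.000551124 M/s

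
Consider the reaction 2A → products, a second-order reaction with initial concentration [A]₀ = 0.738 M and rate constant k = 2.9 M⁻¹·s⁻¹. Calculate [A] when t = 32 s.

0.01062 M

Step 1: For a second-order reaction: 1/[A] = 1/[A]₀ + kt
Step 2: 1/[A] = 1/0.738 + 2.9 × 32
Step 3: 1/[A] = 1.355 + 92.8 = 94.16
Step 4: [A] = 1/94.16 = 0.01062 M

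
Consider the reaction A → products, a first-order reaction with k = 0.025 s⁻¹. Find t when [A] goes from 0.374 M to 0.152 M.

36.02 s

Step 1: For first-order: t = ln([A]₀/[A])/k
Step 2: t = ln(0.374/0.152)/0.025
Step 3: t = ln(2.461)/0.025
Step 4: t = 0.9004/0.025 = 36.02 s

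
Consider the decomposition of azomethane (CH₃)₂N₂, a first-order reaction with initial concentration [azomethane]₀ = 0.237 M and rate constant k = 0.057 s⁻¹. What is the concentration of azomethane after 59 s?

0.008208 M

Step 1: For a first-order reaction: [azomethane] = [azomethane]₀ × e^(-kt)
Step 2: [azomethane] = 0.237 × e^(-0.057 × 59)
Step 3: [azomethane] = 0.237 × e^(-3.363)
Step 4: [azomethane] = 0.237 × 0.0346312 = 0.008208 M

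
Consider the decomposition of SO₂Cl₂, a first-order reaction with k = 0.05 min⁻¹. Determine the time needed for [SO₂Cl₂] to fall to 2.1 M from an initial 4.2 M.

13.86 min

Step 1: For first-order: t = ln([SO₂Cl₂]₀/[SO₂Cl₂])/k
Step 2: t = ln(4.2/2.1)/0.05
Step 3: t = ln(2)/0.05
Step 4: t = 0.6931/0.05 = 13.86 min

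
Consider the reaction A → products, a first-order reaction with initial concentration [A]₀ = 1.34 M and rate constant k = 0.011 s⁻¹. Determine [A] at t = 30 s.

0.9634 M

Step 1: For a first-order reaction: [A] = [A]₀ × e^(-kt)
Step 2: [A] = 1.34 × e^(-0.011 × 30)
Step 3: [A] = 1.34 × e^(-0.33)
Step 4: [A] = 1.34 × 0.718924 = 0.9634 M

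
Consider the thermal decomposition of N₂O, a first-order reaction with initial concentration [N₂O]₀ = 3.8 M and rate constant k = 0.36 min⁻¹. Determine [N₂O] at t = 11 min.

0.07244 M

Step 1: For a first-order reaction: [N₂O] = [N₂O]₀ × e^(-kt)
Step 2: [N₂O] = 3.8 × e^(-0.36 × 11)
Step 3: [N₂O] = 3.8 × e^(-3.96)
Step 4: [N₂O] = 3.8 × 0.0190631 = 0.07244 M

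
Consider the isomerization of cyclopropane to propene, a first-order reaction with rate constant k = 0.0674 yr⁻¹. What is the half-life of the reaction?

10.28 yr

Step 1: For a first-order reaction, t₁/₂ = ln(2)/k
Step 2: t₁/₂ = ln(2)/0.0674
Step 3: t₁/₂ = 0.6931/0.0674 = 10.28 yr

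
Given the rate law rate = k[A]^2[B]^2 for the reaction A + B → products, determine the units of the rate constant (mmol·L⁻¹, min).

(mmol·L⁻¹)⁻³·min⁻¹

Step 1: Overall order = 2 + 2 = 4.
Step 2: rate has units mmol·L⁻¹·min⁻¹; [A]^2[B]^2 has units (mmol·L⁻¹)^4.
Step 3: k = rate/([A]^2[B]^2), so units of k = (mmol·L⁻¹)^(1-4)·min⁻¹ = (mmol·L⁻¹)⁻³·min⁻¹.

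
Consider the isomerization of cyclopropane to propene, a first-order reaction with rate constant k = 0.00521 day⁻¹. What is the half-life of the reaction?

133 day

Step 1: For a first-order reaction, t₁/₂ = ln(2)/k
Step 2: t₁/₂ = ln(2)/0.00521
Step 3: t₁/₂ = 0.6931/0.00521 = 133 day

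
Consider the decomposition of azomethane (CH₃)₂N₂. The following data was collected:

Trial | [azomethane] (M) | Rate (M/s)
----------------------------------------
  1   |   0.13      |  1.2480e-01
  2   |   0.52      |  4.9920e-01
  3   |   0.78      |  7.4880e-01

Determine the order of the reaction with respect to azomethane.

first order (1)

Step 1: Compare trials to find order n where rate₂/rate₁ = ([azomethane]₂/[azomethane]₁)^n
Step 2: rate₂/rate₁ = 4.9920e-01/1.2480e-01 = 4
Step 3: [azomethane]₂/[azomethane]₁ = 0.52/0.13 = 4
Step 4: n = ln(4)/ln(4) = 1.00 ≈ 1
Step 5: The reaction is first order in azomethane.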